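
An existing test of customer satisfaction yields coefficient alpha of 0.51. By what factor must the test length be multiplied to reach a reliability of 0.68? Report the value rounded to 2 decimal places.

Spearman-Brown solved for the length factor n:
n = r*(1 − r) / [ r (1 − r*) ]
n = [0.68 × 0.49] / [0.51 × 0.32]
  = 0.3332 / 0.1632 = 2.0417

2.04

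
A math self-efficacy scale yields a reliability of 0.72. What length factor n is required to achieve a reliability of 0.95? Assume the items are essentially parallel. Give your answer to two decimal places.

n = 0.95(1 − 0.72) / [0.72(1 − 0.95)]
n = 0.2660 / 0.0360 ≈ 7.3889

7.39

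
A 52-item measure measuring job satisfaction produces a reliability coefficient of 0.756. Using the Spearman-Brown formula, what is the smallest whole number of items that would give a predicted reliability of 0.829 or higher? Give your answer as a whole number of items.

n = [0.829 × 0.244] / [0.756 × 0.171]
n = 0.202276 / 0.129276 ≈ 1.5647
1.5647 × 52 = 81.36 → 82 items

82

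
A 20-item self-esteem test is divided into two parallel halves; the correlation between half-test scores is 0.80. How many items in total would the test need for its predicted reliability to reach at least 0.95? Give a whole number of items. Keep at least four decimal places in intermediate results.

r_full = 2(0.80)/(1 + 0.80) = 0.8889
n = r_tgt(1 − r_full) / [r_full(1 − r_tgt)] = 0.95 × 0.1111 / (0.8889 × 0.05) ≈ 2.3747
Items = 2.3747 × 20 ≈ 47.49 → 48

48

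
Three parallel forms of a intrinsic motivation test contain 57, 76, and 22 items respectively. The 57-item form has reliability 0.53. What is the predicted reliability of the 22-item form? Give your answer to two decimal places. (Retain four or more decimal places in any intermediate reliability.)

0.30

The 76-item form is not needed; work directly from the 57-item form with n = 22/57 = 0.3860.
r_{22} = n·r / (1 + (n − 1)·r) = 0.2046 / 0.6746 ≈ 0.3033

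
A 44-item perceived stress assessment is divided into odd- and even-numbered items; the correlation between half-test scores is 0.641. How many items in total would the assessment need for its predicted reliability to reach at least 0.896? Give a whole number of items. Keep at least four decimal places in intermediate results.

Corrected full-test reliability: r_full = 2 × 0.641 / (1 + 0.641) ≈ 0.7812
Solve Spearman-Brown for n: n = 0.896(1 − 0.7812) / [0.7812(1 − 0.896)] = 2.4130
Items = 2.4130 × 44 ≈ 106.17 → 107

107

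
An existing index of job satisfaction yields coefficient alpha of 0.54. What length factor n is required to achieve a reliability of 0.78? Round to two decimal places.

3.02

Invert Spearman-Brown to solve for n:
n = r_target (1 − r_old) / [ r_old (1 − r_target) ]
n = 0.78(1 − 0.54) / [0.54(1 − 0.78)]
n = 0.3588 / 0.1188 ≈ 3.0202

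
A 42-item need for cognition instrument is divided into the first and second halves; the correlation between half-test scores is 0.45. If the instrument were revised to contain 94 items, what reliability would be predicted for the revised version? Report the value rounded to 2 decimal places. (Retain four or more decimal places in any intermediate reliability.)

Full-test reliability from the split-half r: r_full = 2(0.45)/(1 + 0.45) = 0.6207
Length factor from 42 to 94 items: n = 94/42 = 2.2381
r_new = n·r_full / (1 + (n − 1)·r_full) = 1.3892 / 1.7685 ≈ 0.7855

0.79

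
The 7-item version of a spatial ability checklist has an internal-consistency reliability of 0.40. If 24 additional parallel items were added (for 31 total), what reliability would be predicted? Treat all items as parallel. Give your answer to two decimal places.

0.75

n = 31/7 = 4.4286
r_new = 4.4286·0.40 / [1 + (4.4286 − 1)·0.40]
     = 1.7714 / 2.3714 = 0.7470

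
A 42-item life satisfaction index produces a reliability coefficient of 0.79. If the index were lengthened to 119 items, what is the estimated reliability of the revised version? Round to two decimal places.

0.91

n = 119/42 = 2.8333
Apply the Spearman-Brown prophecy formula, r' = nr / [1 + (n − 1)r]:
r_new = 2.8333·0.79 / [1 + (2.8333 − 1)·0.79]
r_new = 2.2383 / 2.4483 ≈ 0.9142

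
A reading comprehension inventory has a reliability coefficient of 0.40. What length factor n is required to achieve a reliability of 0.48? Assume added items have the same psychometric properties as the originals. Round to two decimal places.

1.38

Spearman-Brown solved for the length factor n:
n = r*(1 − r) / [ r (1 − r*) ]
n = 0.48(1 − 0.40) / [0.40(1 − 0.48)]
  = 0.2880 / 0.2080 = 1.3846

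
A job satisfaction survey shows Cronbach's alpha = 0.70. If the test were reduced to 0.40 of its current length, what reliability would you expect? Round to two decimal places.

Spearman-Brown: r_new = n·r / (1 + (n − 1)·r)
r_new = 0.4·0.70 / [1 + (0.4 − 1)·0.70]
     = 0.2800 / 0.5800 = 0.4828

0.48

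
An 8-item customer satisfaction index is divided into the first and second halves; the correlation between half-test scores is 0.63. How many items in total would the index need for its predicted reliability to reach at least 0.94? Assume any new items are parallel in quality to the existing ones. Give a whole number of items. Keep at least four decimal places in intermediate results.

Corrected full-test reliability: r_full = 2 × 0.63 / (1 + 0.63) ≈ 0.7730
n = r_tgt(1 − r_full) / [r_full(1 − r_tgt)] = 0.94 × 0.2270 / (0.7730 × 0.06) ≈ 4.6007
Items = 4.6007 × 8 ≈ 36.81 → 37

37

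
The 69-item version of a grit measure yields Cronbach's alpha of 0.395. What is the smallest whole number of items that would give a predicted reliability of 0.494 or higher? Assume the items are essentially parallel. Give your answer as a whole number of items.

Spearman-Brown solved for the length factor n:
n = r_target (1 − r_old) / [ r_old (1 − r_target) ]
n = 0.494 × (1 − 0.395) / [ 0.395 × (1 − 0.494) ]
  = 0.298870 / 0.199870 = 1.4953
So the test needs 1.4953 × 69 ≈ 103.18 items; rounding up, 104.

104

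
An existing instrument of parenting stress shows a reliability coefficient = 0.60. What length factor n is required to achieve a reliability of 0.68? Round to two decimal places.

1.42

Spearman-Brown solved for the length factor n:
n = r_target (1 − r_old) / [ r_old (1 − r_target) ]
n = 0.68 × (1 − 0.60) / [ 0.60 × (1 − 0.68) ]
  = 0.2720 / 0.1920 = 1.4167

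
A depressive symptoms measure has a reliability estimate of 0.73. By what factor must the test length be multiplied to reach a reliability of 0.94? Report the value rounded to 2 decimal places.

5.79

Invert Spearman-Brown to solve for n:
n = r*(1 − r) / [ r (1 − r*) ]
n = 0.94(1 − 0.73) / [0.73(1 − 0.94)]
n = 0.2538 / 0.0438 ≈ 5.7945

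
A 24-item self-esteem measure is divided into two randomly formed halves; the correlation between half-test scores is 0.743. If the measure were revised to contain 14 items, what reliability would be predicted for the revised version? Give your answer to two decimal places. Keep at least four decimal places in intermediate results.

First correct the split-half correlation to full-test reliability: r_full = 2 × 0.743 / (1 + 0.743) ≈ 0.8526
Length factor from 24 to 14 items: n = 14/24 = 0.5833
r_new = n·r_full / (1 + (n − 1)·r_full) = 0.4973 / 0.6447 ≈ 0.7714

0.77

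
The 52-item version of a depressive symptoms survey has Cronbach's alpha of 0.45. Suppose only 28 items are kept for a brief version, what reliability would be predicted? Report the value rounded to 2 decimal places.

n = 28/52 = 0.5385
By Spearman-Brown, r_new = n r / (1 + (n − 1) r).
r_new = (0.5385 × 0.45) / (1 + (0.5385 − 1) × 0.45)
     = 0.2423 / 0.7923 = 0.3058

0.31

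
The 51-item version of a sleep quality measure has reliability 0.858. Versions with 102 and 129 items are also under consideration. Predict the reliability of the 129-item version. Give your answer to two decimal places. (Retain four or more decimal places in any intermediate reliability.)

0.94

The 102-item form is not needed; work directly from the 51-item form with n = 129/51 = 2.5294.
r_{129} = n·r / (1 + (n − 1)·r) = 2.1702 / 2.3122 ≈ 0.9386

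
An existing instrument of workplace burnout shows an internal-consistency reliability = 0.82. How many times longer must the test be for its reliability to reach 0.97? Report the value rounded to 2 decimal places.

Invert Spearman-Brown to solve for n:
n = r*(1 − r) / [ r (1 − r*) ]
n = 0.97 × (1 − 0.82) / [ 0.82 × (1 − 0.97) ]
n = 0.1746 / 0.0246 ≈ 7.0976

7.10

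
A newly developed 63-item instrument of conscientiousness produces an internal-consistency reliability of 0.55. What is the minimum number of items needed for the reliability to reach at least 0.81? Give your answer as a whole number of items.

220

n = [0.81 × 0.45] / [0.55 × 0.19]
n = 0.3645 / 0.1045 ≈ 3.4880
So the test needs 3.4880 × 63 ≈ 219.74 items; rounding up, 220.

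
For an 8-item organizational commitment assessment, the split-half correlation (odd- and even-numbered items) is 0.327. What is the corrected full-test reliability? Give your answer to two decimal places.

Each half is half the length of the full test, so the full test is n = 2 times a half.
r_full = 2r_hh / (1 + r_hh) = 2 × 0.327 / (1 + 0.327)
r_full = 0.6540 / 1.3270 ≈ 0.4928

0.49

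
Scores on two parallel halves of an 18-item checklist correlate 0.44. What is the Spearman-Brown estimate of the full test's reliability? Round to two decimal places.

Each half is half the length of the full test, so the full test is n = 2 times a half.
r_full = 2(0.44) / (1 + 0.44)
       = 0.8800 / 1.4400 = 0.6111

0.61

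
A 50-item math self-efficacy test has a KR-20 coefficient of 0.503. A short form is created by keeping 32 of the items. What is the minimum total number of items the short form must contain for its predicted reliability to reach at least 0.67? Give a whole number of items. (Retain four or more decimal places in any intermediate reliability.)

101

First, r for the 32-item form: n = 32/50 = 0.6400, so r_32 = 0.6400·0.503/(1 + (0.6400 − 1)·0.503) = 0.3931
Length factor from the short form to reach 0.67: n' = 0.67(1 − 0.3931) / [0.3931(1 − 0.67)] ≈ 3.1345
Items = 3.1345 × 32 ≈ 100.30 → 101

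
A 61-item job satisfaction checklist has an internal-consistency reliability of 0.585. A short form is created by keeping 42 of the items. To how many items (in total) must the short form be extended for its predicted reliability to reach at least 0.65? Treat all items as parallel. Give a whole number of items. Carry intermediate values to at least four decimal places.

81

Short-form reliability: n = 42/61 = 0.6885; r_42 = n·r/(1+(n−1)r) ≈ 0.4925
Length factor from the short form to reach 0.65: n' = 0.65(1 − 0.4925) / [0.4925(1 − 0.65)] ≈ 1.9137
Items = 1.9137 × 42 ≈ 80.38 → 81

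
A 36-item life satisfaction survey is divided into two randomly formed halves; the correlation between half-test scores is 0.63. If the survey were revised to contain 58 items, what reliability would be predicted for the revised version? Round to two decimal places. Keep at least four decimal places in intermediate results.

0.85

First correct the split-half correlation to full-test reliability: r_full = 2 × 0.63 / (1 + 0.63) ≈ 0.7730
Length factor from 36 to 58 items: n = 58/36 = 1.6111
r_new = n·r_full / (1 + (n − 1)·r_full) = 1.2454 / 1.4724 ≈ 0.8458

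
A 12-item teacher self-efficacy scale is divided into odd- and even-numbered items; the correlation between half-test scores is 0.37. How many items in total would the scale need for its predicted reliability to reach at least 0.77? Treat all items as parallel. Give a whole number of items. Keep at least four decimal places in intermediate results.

35

Corrected full-test reliability: r_full = 2 × 0.37 / (1 + 0.37) ≈ 0.5401
n = r_tgt(1 − r_full) / [r_full(1 − r_tgt)] = 0.77 × 0.4599 / (0.5401 × 0.23) ≈ 2.8507
Items = 2.8507 × 12 ≈ 34.21 → 35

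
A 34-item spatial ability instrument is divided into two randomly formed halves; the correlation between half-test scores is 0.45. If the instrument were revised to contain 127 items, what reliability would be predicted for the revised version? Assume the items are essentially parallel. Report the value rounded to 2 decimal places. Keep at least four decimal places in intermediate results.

0.86

First correct the split-half correlation to full-test reliability: r_full = 2 × 0.45 / (1 + 0.45) ≈ 0.6207
Then adjust to 127 items: n = 127/34 = 3.7353
r_new = n·r_full / (1 + (n − 1)·r_full) = 2.3185 / 2.6978 ≈ 0.8594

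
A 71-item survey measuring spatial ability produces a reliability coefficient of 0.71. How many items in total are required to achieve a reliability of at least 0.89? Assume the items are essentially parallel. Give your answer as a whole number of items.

235

Invert Spearman-Brown to solve for n:
n = r_target (1 − r_old) / [ r_old (1 − r_target) ]
n = 0.89 × (1 − 0.71) / [ 0.71 × (1 − 0.89) ]
  = 0.2581 / 0.0781 = 3.3047
3.3047 × 71 = 234.63 → 235 items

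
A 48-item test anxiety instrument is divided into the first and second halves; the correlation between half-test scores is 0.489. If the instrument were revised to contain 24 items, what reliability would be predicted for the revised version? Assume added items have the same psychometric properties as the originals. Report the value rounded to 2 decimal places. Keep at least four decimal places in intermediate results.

Full-test reliability from the split-half r: r_full = 2(0.489)/(1 + 0.489) = 0.6568
Then adjust to 24 items: n = 24/48 = 0.5000
r_new = n·r_full / (1 + (n − 1)·r_full) = 0.3284 / 0.6716 ≈ 0.4890

0.49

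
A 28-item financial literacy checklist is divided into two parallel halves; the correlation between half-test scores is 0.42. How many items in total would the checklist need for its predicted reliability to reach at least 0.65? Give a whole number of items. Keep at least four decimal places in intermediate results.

36

Corrected full-test reliability: r_full = 2 × 0.42 / (1 + 0.42) ≈ 0.5915
n = r_tgt(1 − r_full) / [r_full(1 − r_tgt)] = 0.65 × 0.4085 / (0.5915 × 0.35) ≈ 1.2826
Required items = 1.2826 × 28 = 35.91, so 36 items.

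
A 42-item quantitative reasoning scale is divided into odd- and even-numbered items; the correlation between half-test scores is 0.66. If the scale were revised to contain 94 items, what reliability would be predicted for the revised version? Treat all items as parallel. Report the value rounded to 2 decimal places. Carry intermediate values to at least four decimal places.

0.90

Spearman-Brown correction (n = 2): r_full = 2·0.66/(1 + 0.66) = 0.7952
Length factor from 42 to 94 items: n = 94/42 = 2.2381
r_new = n·r_full / (1 + (n − 1)·r_full) = 1.7797 / 1.9845 ≈ 0.8968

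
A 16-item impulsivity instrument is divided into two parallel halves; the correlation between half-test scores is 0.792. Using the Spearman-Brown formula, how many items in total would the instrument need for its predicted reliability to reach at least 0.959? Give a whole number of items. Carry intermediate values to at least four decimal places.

Corrected full-test reliability: r_full = 2 × 0.792 / (1 + 0.792) ≈ 0.8839
Solve Spearman-Brown for n: n = 0.959(1 − 0.8839) / [0.8839(1 − 0.959)] = 3.0723
Required items = 3.0723 × 16 = 49.16, so 50 items.

50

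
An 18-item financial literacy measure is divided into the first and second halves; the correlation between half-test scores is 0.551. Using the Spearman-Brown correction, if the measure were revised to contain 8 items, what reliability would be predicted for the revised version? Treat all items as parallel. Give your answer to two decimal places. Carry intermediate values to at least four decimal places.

0.52

Full-test reliability from the split-half r: r_full = 2(0.551)/(1 + 0.551) = 0.7105
Length factor from 18 to 8 items: n = 8/18 = 0.4444
r_new = n·r_full / (1 + (n − 1)·r_full) = 0.3157 / 0.6052 ≈ 0.5216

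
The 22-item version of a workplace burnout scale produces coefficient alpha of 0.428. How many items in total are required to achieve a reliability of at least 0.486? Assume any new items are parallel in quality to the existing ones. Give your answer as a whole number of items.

Invert Spearman-Brown to solve for n:
n = r*(1 − r) / [ r (1 − r*) ]
n = [0.486 × 0.572] / [0.428 × 0.514]
  = 0.277992 / 0.219992 = 1.2636
Items needed = n × 22 = 1.2636 × 22 ≈ 27.80 → round up to 28

28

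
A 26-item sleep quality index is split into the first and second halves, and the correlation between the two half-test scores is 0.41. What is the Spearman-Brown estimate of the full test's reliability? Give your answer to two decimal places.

0.58

The full test is twice the length of either half (n = 2).
r_full = 2r_hh / (1 + r_hh) = 2 × 0.41 / (1 + 0.41)
       = 0.8200 / 1.4100 = 0.5816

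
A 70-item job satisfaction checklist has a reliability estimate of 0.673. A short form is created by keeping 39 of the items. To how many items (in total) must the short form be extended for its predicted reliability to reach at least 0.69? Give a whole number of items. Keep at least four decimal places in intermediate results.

76

Short-form reliability: n = 39/70 = 0.5571; r_39 = n·r/(1+(n−1)r) ≈ 0.5341
Then solve for n' with r_old = 0.5341, r_target = 0.69: n' = 0.69(1 − 0.5341)/[0.5341(1 − 0.69)] = 1.9416
Items = 1.9416 × 39 ≈ 75.72 → 76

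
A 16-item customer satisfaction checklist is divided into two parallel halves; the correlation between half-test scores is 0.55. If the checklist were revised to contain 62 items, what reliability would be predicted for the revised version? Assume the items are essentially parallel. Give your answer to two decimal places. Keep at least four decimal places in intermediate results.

First correct the split-half correlation to full-test reliability: r_full = 2 × 0.55 / (1 + 0.55) ≈ 0.7097
Then adjust to 62 items: n = 62/16 = 3.8750
r_new = n·r_full / (1 + (n − 1)·r_full) = 2.7501 / 3.0404 ≈ 0.9045

0.90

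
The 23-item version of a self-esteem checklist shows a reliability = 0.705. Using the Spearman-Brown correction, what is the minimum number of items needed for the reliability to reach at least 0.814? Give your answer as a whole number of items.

Invert Spearman-Brown to solve for n:
n = r*(1 − r) / [ r (1 − r*) ]
n = 0.814 × (1 − 0.705) / [ 0.705 × (1 − 0.814) ]
  = 0.240130 / 0.131130 = 1.8312
Items needed = n × 23 = 1.8312 × 23 ≈ 42.12 → round up to 43

43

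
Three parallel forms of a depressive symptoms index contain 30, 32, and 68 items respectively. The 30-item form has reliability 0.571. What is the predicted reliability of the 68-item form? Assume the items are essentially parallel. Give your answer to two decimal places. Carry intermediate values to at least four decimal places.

Only the ratio of lengths matters: n = 68/30 = 2.2667
r_{68} = n·r / (1 + (n − 1)·r) = 1.2943 / 1.7233 ≈ 0.7511

0.75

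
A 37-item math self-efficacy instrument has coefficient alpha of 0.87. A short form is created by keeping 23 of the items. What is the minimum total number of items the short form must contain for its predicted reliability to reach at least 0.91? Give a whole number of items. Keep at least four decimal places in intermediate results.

First, r for the 23-item form: n = 23/37 = 0.6216, so r_23 = 0.6216·0.87/(1 + (0.6216 − 1)·0.87) = 0.8062
Then solve for n' with r_old = 0.8062, r_target = 0.91: n' = 0.91(1 − 0.8062)/[0.8062(1 − 0.91)] = 2.4306
Items = 2.4306 × 23 ≈ 55.90 → 56

56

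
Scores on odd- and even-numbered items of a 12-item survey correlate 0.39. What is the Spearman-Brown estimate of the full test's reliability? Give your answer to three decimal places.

Each half is half the length of the full test, so the full test is n = 2 times a half.
r_full = 2r_hh / (1 + r_hh) = 2 × 0.39 / (1 + 0.39)
r_full = 0.7800 / 1.3900 ≈ 0.5612

0.561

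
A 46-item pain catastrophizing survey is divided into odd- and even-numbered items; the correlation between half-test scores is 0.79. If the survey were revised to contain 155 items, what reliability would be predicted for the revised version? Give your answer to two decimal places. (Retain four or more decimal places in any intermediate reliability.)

0.96

First correct the split-half correlation to full-test reliability: r_full = 2 × 0.79 / (1 + 0.79) ≈ 0.8827
Length factor from 46 to 155 items: n = 155/46 = 3.3696
r_new = n·r_full / (1 + (n − 1)·r_full) = 2.9743 / 3.0916 ≈ 0.9621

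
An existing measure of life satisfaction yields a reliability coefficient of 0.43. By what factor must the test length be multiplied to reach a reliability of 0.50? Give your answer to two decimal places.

Rearranging the Spearman-Brown formula for n,
n = r_target (1 − r_old) / [ r_old (1 − r_target) ]
n = [0.50 × 0.57] / [0.43 × 0.50]
  = 0.2850 / 0.2150 = 1.3256

1.33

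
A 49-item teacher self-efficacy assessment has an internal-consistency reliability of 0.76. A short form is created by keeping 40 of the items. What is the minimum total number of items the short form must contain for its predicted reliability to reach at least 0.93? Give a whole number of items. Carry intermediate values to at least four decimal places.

First, r for the 40-item form: n = 40/49 = 0.8163, so r_40 = 0.8163·0.76/(1 + (0.8163 − 1)·0.76) = 0.7211
Then solve for n' with r_old = 0.7211, r_target = 0.93: n' = 0.93(1 − 0.7211)/[0.7211(1 − 0.93)] = 5.1385
Total items = 5.1385 × 40 = 205.54, rounded up to 206.

206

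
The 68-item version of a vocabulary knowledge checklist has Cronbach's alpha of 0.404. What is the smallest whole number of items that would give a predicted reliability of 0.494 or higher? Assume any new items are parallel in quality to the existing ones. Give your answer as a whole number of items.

Spearman-Brown solved for the length factor n:
n = r_target (1 − r_old) / [ r_old (1 − r_target) ]
n = 0.494 × (1 − 0.404) / [ 0.404 × (1 − 0.494) ]
n = 0.294424 / 0.204424 ≈ 1.4403
So the test needs 1.4403 × 68 ≈ 97.94 items; rounding up, 98.

98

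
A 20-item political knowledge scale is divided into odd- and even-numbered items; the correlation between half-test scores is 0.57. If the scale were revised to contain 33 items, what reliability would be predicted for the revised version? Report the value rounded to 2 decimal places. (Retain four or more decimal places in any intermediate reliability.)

First correct the split-half correlation to full-test reliability: r_full = 2 × 0.57 / (1 + 0.57) ≈ 0.7261
Then adjust to 33 items: n = 33/20 = 1.6500
r_new = n·r_full / (1 + (n − 1)·r_full) = 1.1981 / 1.4720 ≈ 0.8139

0.81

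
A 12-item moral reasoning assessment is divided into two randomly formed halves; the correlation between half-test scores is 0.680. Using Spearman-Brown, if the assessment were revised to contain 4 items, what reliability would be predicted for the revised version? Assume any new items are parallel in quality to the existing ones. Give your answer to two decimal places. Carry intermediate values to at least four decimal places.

Full-test reliability from the split-half r: r_full = 2(0.680)/(1 + 0.680) = 0.8095
Length factor from 12 to 4 items: n = 4/12 = 0.3333
r_new = n·r_full / (1 + (n − 1)·r_full) = 0.2698 / 0.4603 ≈ 0.5861

0.59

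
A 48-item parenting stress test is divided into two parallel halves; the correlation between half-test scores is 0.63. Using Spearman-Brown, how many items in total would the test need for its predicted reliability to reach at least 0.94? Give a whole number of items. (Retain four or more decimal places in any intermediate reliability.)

Corrected full-test reliability: r_full = 2 × 0.63 / (1 + 0.63) ≈ 0.7730
Solve Spearman-Brown for n: n = 0.94(1 − 0.7730) / [0.7730(1 − 0.94)] = 4.6007
Required items = 4.6007 × 48 = 220.83, so 221 items.

221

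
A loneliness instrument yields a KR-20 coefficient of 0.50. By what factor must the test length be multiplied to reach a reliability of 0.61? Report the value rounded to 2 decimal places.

1.56

n = [0.61 × 0.50] / [0.50 × 0.39]
  = 0.3050 / 0.1950 = 1.5641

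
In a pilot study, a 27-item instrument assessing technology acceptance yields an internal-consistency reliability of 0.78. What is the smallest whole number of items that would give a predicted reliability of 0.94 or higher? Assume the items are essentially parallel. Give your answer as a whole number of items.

120

Invert Spearman-Brown to solve for n:
n = r*(1 − r) / [ r (1 − r*) ]
n = [0.94 × 0.22] / [0.78 × 0.06]
n = 0.2068 / 0.0468 ≈ 4.4188
So the test needs 4.4188 × 27 ≈ 119.31 items; rounding up, 120.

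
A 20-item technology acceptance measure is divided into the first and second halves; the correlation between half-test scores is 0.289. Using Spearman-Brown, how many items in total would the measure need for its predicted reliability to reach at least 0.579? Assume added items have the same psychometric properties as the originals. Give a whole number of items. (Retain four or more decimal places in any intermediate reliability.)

r_full = 2(0.289)/(1 + 0.289) = 0.4484
Solve Spearman-Brown for n: n = 0.579(1 − 0.4484) / [0.4484(1 − 0.579)] = 1.6918
Items = 1.6918 × 20 ≈ 33.84 → 34

34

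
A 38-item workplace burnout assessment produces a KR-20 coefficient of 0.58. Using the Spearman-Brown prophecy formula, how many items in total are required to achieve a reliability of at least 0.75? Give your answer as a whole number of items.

83

Invert Spearman-Brown to solve for n:
n = r_target (1 − r_old) / [ r_old (1 − r_target) ]
n = 0.75 × (1 − 0.58) / [ 0.58 × (1 − 0.75) ]
n = 0.3150 / 0.1450 ≈ 2.1724
So the test needs 2.1724 × 38 ≈ 82.55 items; rounding up, 83.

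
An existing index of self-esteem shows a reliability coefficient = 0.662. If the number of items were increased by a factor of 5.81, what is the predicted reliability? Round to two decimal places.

0.92

Spearman-Brown: r_new = n·r / (1 + (n − 1)·r)
r_new = 5.81·0.662 / [1 + (5.81 − 1)·0.662]
r_new = 3.8462 / 4.1842 ≈ 0.9192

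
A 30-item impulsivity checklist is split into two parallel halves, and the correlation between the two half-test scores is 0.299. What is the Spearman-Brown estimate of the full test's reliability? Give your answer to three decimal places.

0.460

The full test is twice the length of either half (n = 2).
r_full = 2(0.299) / (1 + 0.299)
       = 0.5980 / 1.2990 = 0.4604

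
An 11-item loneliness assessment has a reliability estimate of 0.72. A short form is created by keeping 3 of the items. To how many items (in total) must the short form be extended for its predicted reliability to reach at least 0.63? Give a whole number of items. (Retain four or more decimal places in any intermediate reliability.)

Short-form reliability: n = 3/11 = 0.2727; r_3 = n·r/(1+(n−1)r) ≈ 0.4122
Then solve for n' with r_old = 0.4122, r_target = 0.63: n' = 0.63(1 − 0.4122)/[0.4122(1 − 0.63)] = 2.4281
Total items = 2.4281 × 3 = 7.28, rounded up to 8.

8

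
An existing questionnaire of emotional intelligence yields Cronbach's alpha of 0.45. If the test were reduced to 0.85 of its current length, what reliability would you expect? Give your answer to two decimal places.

0.41

Apply the Spearman-Brown prophecy formula, r' = nr / [1 + (n − 1)r]:
r_new = (0.85 × 0.45) / (1 + (0.85 − 1) × 0.45)
r_new = 0.3825 / 0.9325 ≈ 0.4102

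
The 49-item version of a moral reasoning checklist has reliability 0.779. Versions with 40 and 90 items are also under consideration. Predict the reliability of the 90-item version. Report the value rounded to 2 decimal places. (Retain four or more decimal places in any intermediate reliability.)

0.87

Only the ratio of lengths matters: n = 90/49 = 1.8367
r_{90} = n·r / (1 + (n − 1)·r) = 1.4308 / 1.6518 ≈ 0.8662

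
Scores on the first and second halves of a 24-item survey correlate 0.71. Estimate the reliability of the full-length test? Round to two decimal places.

Each half is half the length of the full test, so the full test is n = 2 times a half.
r_full = 2(0.71) / (1 + 0.71)
r_full = 1.4200 / 1.7100 ≈ 0.8304

0.83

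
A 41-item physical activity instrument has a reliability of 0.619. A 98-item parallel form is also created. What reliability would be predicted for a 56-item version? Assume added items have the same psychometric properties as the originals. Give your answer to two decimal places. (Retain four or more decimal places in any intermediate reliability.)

0.69

The 98-item form is not needed; work directly from the 41-item form with n = 56/41 = 1.3659.
r_{56} = n·r / (1 + (n − 1)·r) = 0.8455 / 1.2265 ≈ 0.6894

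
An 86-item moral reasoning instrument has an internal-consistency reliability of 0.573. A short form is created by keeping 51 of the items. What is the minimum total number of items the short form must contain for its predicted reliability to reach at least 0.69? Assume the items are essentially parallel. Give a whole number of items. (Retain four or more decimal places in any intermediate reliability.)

143

First, r for the 51-item form: n = 51/86 = 0.5930, so r_51 = 0.5930·0.573/(1 + (0.5930 − 1)·0.573) = 0.4431
Length factor from the short form to reach 0.69: n' = 0.69(1 − 0.4431) / [0.4431(1 − 0.69)] ≈ 2.7975
Items = 2.7975 × 51 ≈ 142.67 → 143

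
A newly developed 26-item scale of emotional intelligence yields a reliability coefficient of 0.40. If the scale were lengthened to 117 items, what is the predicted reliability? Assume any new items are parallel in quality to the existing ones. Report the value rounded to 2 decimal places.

Length ratio n = 117/26 = 4.5
Spearman-Brown: r_new = n·r / (1 + (n − 1)·r)
r_new = (4.5 × 0.40) / (1 + (4.5 − 1) × 0.40)
     = 1.8000 / 2.4000 = 0.7500

0.75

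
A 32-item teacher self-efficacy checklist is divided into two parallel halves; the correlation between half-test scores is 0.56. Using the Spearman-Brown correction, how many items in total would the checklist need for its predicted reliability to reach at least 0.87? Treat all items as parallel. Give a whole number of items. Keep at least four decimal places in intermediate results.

85

Corrected full-test reliability: r_full = 2 × 0.56 / (1 + 0.56) ≈ 0.7179
n = r_tgt(1 − r_full) / [r_full(1 − r_tgt)] = 0.87 × 0.2821 / (0.7179 × 0.13) ≈ 2.6298
Required items = 2.6298 × 32 = 84.15, so 85 items.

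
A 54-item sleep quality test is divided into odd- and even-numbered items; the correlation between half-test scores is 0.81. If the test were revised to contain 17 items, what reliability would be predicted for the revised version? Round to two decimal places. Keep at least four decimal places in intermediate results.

Full-test reliability from the split-half r: r_full = 2(0.81)/(1 + 0.81) = 0.8950
Then adjust to 17 items: n = 17/54 = 0.3148
r_new = n·r_full / (1 + (n − 1)·r_full) = 0.2817 / 0.3867 ≈ 0.7285

0.73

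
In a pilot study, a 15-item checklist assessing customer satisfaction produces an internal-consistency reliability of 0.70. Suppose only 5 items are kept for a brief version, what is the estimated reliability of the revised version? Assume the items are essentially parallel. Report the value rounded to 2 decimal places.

n = 5/15 = 0.3333
r_new = 0.3333·0.70 / [1 + (0.3333 − 1)·0.70]
     = 0.2333 / 0.5333 = 0.4375

0.44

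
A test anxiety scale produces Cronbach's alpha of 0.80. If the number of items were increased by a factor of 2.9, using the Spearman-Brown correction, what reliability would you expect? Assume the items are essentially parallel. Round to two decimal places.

0.92

By Spearman-Brown, r_new = n r / (1 + (n − 1) r).
r_new = 2.9·0.80 / [1 + (2.9 − 1)·0.80]
r_new = 2.3200 / 2.5200 ≈ 0.9206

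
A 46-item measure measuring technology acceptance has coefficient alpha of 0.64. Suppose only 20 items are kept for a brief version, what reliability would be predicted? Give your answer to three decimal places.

0.436

Length ratio n = 20/46 = 0.4348
r_new = 0.4348·0.64 / [1 + (0.4348 − 1)·0.64]
r_new = 0.2783 / 0.6383 ≈ 0.4360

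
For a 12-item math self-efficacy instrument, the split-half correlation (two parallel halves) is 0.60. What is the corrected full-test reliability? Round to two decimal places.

0.75

Apply the Spearman-Brown correction with n = 2:
r_full = 2(0.60) / (1 + 0.60)
r_full = 1.2000 / 1.6000 ≈ 0.7500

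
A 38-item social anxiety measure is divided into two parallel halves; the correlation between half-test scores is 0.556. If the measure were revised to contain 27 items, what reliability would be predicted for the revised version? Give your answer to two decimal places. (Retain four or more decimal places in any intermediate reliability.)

Full-test reliability from the split-half r: r_full = 2(0.556)/(1 + 0.556) = 0.7147
Then adjust to 27 items: n = 27/38 = 0.7105
r_new = n·r_full / (1 + (n − 1)·r_full) = 0.5078 / 0.7931 ≈ 0.6403

0.64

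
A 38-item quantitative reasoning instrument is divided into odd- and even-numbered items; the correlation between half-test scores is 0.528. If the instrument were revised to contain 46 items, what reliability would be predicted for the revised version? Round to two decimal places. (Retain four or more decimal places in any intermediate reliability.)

0.73

Full-test reliability from the split-half r: r_full = 2(0.528)/(1 + 0.528) = 0.6911
Length factor from 38 to 46 items: n = 46/38 = 1.2105
r_new = n·r_full / (1 + (n − 1)·r_full) = 0.8366 / 1.1455 ≈ 0.7303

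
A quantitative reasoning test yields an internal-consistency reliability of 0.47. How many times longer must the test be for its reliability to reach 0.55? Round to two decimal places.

1.38

Spearman-Brown solved for the length factor n:
n = r_target (1 − r_old) / [ r_old (1 − r_target) ]
n = 0.55 × (1 − 0.47) / [ 0.47 × (1 − 0.55) ]
n = 0.2915 / 0.2115 ≈ 1.3783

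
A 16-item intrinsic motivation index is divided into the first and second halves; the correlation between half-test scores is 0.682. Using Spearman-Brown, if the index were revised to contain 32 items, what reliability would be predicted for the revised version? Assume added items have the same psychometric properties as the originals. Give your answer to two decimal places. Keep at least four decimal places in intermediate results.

Spearman-Brown correction (n = 2): r_full = 2·0.682/(1 + 0.682) = 0.8109
Length factor from 16 to 32 items: n = 32/16 = 2.0000
r_new = n·r_full / (1 + (n − 1)·r_full) = 1.6218 / 1.8109 ≈ 0.8956

0.90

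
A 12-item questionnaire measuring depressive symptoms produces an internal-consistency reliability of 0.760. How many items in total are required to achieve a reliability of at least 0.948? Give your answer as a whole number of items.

70

n = 0.948 × (1 − 0.760) / [ 0.760 × (1 − 0.948) ]
n = 0.227520 / 0.039520 ≈ 5.7571
So the test needs 5.7571 × 12 ≈ 69.09 items; rounding up, 70.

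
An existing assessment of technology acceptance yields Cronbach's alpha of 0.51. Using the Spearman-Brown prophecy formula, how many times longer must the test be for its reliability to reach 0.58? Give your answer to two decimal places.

1.33

Rearranging the Spearman-Brown formula for n,
n = r*(1 − r) / [ r (1 − r*) ]
n = [0.58 × 0.49] / [0.51 × 0.42]
n = 0.2842 / 0.2142 ≈ 1.3268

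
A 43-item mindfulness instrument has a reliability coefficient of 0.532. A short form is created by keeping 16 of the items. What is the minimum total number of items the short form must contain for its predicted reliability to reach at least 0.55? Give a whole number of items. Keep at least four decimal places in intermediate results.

47

First, r for the 16-item form: n = 16/43 = 0.3721, so r_16 = 0.3721·0.532/(1 + (0.3721 − 1)·0.532) = 0.2973
Then solve for n' with r_old = 0.2973, r_target = 0.55: n' = 0.55(1 − 0.2973)/[0.2973(1 − 0.55)] = 2.8889
Items = 2.8889 × 16 ≈ 46.22 → 47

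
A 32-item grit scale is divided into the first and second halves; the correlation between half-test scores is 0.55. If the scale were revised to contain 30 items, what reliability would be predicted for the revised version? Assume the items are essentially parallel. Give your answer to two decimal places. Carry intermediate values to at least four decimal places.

Spearman-Brown correction (n = 2): r_full = 2·0.55/(1 + 0.55) = 0.7097
Length factor from 32 to 30 items: n = 30/32 = 0.9375
r_new = n·r_full / (1 + (n − 1)·r_full) = 0.6653 / 0.9556 ≈ 0.6962

0.70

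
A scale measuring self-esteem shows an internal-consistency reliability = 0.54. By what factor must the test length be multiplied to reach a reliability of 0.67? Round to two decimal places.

Rearranging the Spearman-Brown formula for n,
n = r*(1 − r) / [ r (1 − r*) ]
n = 0.67(1 − 0.54) / [0.54(1 − 0.67)]
n = 0.3082 / 0.1782 ≈ 1.7295

1.73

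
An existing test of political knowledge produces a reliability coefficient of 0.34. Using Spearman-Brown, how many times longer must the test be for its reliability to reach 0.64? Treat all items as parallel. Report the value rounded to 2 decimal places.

3.45

n = 0.64(1 − 0.34) / [0.34(1 − 0.64)]
  = 0.4224 / 0.1224 = 3.4510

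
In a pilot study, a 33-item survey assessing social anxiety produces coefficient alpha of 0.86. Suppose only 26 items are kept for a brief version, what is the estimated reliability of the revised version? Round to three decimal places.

0.829

Length ratio n = 26/33 = 0.7879
Spearman-Brown: r_new = n·r / (1 + (n − 1)·r)
r_new = (0.7879 × 0.86) / (1 + (0.7879 − 1) × 0.86)
     = 0.6776 / 0.8176 = 0.8288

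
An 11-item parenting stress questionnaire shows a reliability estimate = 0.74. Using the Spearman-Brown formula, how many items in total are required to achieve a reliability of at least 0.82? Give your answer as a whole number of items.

18

Spearman-Brown solved for the length factor n:
n = r*(1 − r) / [ r (1 − r*) ]
n = [0.82 × 0.26] / [0.74 × 0.18]
n = 0.2132 / 0.1332 ≈ 1.6006
Items needed = n × 11 = 1.6006 × 11 ≈ 17.61 → round up to 18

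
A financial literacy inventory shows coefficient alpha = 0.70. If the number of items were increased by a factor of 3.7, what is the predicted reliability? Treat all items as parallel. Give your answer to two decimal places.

0.90

r_new = 3.7·0.70 / [1 + (3.7 − 1)·0.70]
     = 2.5900 / 2.8900 = 0.8962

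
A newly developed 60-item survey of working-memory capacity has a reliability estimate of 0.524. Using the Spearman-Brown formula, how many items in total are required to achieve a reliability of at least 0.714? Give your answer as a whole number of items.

n = 0.714 × (1 − 0.524) / [ 0.524 × (1 − 0.714) ]
  = 0.339864 / 0.149864 = 2.2678
So the test needs 2.2678 × 60 ≈ 136.07 items; rounding up, 137.

137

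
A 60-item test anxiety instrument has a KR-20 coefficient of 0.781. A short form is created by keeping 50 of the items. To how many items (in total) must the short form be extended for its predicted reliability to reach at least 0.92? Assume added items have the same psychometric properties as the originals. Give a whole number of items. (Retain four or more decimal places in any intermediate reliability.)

Short-form reliability: n = 50/60 = 0.8333; r_50 = n·r/(1+(n−1)r) ≈ 0.7482
Then solve for n' with r_old = 0.7482, r_target = 0.92: n' = 0.92(1 − 0.7482)/[0.7482(1 − 0.92)] = 3.8702
Total items = 3.8702 × 50 = 193.51, rounded up to 194.

194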